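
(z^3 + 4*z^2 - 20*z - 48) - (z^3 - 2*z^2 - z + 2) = 6*z^2 - 19*z - 50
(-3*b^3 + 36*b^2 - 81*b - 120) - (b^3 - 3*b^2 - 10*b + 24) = -4*b^3 + 39*b^2 - 71*b - 144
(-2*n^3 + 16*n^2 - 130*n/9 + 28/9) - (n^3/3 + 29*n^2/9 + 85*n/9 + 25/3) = -7*n^3/3 + 115*n^2/9 - 215*n/9 - 47/9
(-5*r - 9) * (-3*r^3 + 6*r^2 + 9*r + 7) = 15*r^4 - 3*r^3 - 99*r^2 - 116*r - 63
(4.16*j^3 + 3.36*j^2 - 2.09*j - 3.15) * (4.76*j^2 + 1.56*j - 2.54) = 19.8016*j^5 + 22.4832*j^4 - 15.2732*j^3 - 26.7888*j^2 + 0.3946*j + 8.001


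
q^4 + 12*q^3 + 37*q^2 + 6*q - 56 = (q - 1)*(q + 2)*(q + 4)*(q + 7)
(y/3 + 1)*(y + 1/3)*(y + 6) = y^3/3 + 28*y^2/9 + 7*y + 2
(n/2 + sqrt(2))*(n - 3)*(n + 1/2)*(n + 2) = n^4/2 - n^3/4 + sqrt(2)*n^3 - 13*n^2/4 - sqrt(2)*n^2/2 - 13*sqrt(2)*n/2 - 3*n/2 - 3*sqrt(2)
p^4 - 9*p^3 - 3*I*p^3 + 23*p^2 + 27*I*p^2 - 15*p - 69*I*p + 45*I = (p - 5)*(p - 3)*(p - 1)*(p - 3*I)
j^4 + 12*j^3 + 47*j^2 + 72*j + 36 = (j + 1)*(j + 2)*(j + 3)*(j + 6)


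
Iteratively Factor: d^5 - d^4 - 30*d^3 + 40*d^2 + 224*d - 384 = (d - 2)*(d^4 + d^3 - 28*d^2 - 16*d + 192) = (d - 3)*(d - 2)*(d^3 + 4*d^2 - 16*d - 64) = (d - 4)*(d - 3)*(d - 2)*(d^2 + 8*d + 16) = (d - 4)*(d - 3)*(d - 2)*(d + 4)*(d + 4)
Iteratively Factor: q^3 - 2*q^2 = (q)*(q^2 - 2*q) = q^2*(q - 2)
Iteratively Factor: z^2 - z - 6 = (z - 3)*(z + 2)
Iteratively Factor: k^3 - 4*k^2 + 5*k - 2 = (k - 1)*(k^2 - 3*k + 2) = (k - 1)^2*(k - 2)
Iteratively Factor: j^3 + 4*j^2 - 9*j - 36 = (j + 3)*(j^2 + j - 12) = (j - 3)*(j + 3)*(j + 4)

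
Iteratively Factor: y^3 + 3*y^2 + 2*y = (y + 1)*(y^2 + 2*y) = (y + 1)*(y + 2)*(y)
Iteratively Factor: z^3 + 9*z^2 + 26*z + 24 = (z + 2)*(z^2 + 7*z + 12) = (z + 2)*(z + 3)*(z + 4)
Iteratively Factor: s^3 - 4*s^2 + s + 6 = (s - 3)*(s^2 - s - 2) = (s - 3)*(s + 1)*(s - 2)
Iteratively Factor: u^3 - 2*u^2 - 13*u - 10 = (u - 5)*(u^2 + 3*u + 2) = (u - 5)*(u + 1)*(u + 2)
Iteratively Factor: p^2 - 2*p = (p - 2)*(p)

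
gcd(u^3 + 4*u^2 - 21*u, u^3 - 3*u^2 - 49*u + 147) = u^2 + 4*u - 21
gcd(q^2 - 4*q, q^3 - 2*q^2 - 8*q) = q^2 - 4*q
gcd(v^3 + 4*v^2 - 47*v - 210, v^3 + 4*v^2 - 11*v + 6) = v + 6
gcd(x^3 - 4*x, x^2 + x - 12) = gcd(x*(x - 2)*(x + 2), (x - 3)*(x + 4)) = 1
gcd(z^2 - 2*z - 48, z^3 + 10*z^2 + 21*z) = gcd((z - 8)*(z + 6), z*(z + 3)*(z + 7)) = 1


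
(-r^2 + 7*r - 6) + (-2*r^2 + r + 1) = -3*r^2 + 8*r - 5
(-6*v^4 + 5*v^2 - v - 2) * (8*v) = -48*v^5 + 40*v^3 - 8*v^2 - 16*v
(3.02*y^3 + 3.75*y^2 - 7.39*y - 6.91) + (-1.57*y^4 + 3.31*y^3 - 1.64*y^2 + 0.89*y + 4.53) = -1.57*y^4 + 6.33*y^3 + 2.11*y^2 - 6.5*y - 2.38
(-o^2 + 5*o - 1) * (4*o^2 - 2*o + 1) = -4*o^4 + 22*o^3 - 15*o^2 + 7*o - 1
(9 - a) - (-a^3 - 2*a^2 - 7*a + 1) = a^3 + 2*a^2 + 6*a + 8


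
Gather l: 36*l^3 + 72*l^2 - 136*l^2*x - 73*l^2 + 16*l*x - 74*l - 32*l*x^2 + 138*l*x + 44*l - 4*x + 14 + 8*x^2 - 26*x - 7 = 36*l^3 + l^2*(-136*x - 1) + l*(-32*x^2 + 154*x - 30) + 8*x^2 - 30*x + 7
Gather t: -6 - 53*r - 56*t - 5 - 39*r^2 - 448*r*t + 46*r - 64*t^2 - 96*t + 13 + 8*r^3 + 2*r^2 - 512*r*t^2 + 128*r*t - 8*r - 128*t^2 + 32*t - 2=8*r^3 - 37*r^2 - 15*r + t^2*(-512*r - 192) + t*(-320*r - 120)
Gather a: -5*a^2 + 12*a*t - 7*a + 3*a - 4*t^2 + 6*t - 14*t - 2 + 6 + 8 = -5*a^2 + a*(12*t - 4) - 4*t^2 - 8*t + 12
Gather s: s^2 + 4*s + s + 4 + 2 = s^2 + 5*s + 6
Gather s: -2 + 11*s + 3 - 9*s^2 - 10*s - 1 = -9*s^2 + s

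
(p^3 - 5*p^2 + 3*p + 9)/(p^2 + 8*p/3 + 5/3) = 3*(p^2 - 6*p + 9)/(3*p + 5)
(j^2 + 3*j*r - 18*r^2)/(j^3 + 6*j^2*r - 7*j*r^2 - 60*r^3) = (j + 6*r)/(j^2 + 9*j*r + 20*r^2)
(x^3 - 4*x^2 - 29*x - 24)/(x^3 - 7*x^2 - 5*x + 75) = (x^2 - 7*x - 8)/(x^2 - 10*x + 25)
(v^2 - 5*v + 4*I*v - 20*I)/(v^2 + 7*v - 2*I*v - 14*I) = (v^2 + v*(-5 + 4*I) - 20*I)/(v^2 + v*(7 - 2*I) - 14*I)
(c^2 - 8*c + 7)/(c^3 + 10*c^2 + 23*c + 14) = (c^2 - 8*c + 7)/(c^3 + 10*c^2 + 23*c + 14)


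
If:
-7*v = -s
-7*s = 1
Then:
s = -1/7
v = -1/49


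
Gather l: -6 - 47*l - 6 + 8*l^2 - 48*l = 8*l^2 - 95*l - 12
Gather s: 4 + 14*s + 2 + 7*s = 21*s + 6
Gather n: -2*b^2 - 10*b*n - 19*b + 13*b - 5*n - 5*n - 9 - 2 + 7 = -2*b^2 - 6*b + n*(-10*b - 10) - 4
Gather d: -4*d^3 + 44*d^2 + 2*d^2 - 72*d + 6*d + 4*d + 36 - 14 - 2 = -4*d^3 + 46*d^2 - 62*d + 20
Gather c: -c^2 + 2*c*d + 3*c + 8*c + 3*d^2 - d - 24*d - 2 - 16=-c^2 + c*(2*d + 11) + 3*d^2 - 25*d - 18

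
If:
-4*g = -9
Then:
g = 9/4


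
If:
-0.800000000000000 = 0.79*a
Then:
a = -1.01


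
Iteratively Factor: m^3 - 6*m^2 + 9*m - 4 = (m - 1)*(m^2 - 5*m + 4) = (m - 4)*(m - 1)*(m - 1)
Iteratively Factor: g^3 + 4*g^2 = (g)*(g^2 + 4*g) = g*(g + 4)*(g)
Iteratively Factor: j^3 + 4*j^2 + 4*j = (j + 2)*(j^2 + 2*j) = (j + 2)^2*(j)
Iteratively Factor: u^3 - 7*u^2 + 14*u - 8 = (u - 1)*(u^2 - 6*u + 8) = (u - 4)*(u - 1)*(u - 2)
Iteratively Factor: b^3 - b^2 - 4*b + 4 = (b - 1)*(b^2 - 4) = (b - 1)*(b + 2)*(b - 2)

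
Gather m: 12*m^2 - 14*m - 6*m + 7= 12*m^2 - 20*m + 7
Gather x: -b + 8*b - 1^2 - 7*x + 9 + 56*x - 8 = 7*b + 49*x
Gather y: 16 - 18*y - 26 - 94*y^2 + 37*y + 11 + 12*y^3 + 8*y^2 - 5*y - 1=12*y^3 - 86*y^2 + 14*y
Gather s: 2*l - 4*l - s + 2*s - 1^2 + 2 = -2*l + s + 1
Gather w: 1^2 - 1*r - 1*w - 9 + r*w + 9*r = 8*r + w*(r - 1) - 8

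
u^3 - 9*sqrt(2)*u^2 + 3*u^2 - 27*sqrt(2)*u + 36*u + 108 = (u + 3)*(u - 6*sqrt(2))*(u - 3*sqrt(2))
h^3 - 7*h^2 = h^2*(h - 7)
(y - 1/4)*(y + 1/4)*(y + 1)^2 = y^4 + 2*y^3 + 15*y^2/16 - y/8 - 1/16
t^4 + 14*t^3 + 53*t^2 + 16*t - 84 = (t - 1)*(t + 2)*(t + 6)*(t + 7)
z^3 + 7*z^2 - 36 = (z - 2)*(z + 3)*(z + 6)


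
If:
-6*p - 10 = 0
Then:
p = -5/3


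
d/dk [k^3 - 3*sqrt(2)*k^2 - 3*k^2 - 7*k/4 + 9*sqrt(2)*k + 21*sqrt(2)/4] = 3*k^2 - 6*sqrt(2)*k - 6*k - 7/4 + 9*sqrt(2)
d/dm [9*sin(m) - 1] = 9*cos(m)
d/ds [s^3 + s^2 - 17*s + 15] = 3*s^2 + 2*s - 17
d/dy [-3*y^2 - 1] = -6*y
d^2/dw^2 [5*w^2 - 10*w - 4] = 10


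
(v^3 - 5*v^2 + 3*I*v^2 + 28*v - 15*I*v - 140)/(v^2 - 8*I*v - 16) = (v^2 + v*(-5 + 7*I) - 35*I)/(v - 4*I)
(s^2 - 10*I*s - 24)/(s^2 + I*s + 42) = (s - 4*I)/(s + 7*I)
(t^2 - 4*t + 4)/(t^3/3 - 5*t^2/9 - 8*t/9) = 9*(-t^2 + 4*t - 4)/(t*(-3*t^2 + 5*t + 8))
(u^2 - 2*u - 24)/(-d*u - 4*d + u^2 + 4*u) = (u - 6)/(-d + u)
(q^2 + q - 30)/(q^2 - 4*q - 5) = (q + 6)/(q + 1)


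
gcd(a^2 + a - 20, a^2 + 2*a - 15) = a + 5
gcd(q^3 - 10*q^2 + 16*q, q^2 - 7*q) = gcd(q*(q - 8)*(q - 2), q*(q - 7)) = q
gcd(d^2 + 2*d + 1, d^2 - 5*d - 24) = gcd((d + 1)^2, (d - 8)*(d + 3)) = 1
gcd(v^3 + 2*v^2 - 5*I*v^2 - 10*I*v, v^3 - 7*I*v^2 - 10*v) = v^2 - 5*I*v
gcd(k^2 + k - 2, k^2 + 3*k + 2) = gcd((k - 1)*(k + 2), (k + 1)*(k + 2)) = k + 2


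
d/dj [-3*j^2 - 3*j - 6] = -6*j - 3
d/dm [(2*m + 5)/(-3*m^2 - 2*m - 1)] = 2*(3*m^2 + 15*m + 4)/(9*m^4 + 12*m^3 + 10*m^2 + 4*m + 1)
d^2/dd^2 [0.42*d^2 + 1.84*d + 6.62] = 0.840000000000000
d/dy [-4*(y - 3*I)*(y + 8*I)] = -8*y - 20*I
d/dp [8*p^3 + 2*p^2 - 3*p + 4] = 24*p^2 + 4*p - 3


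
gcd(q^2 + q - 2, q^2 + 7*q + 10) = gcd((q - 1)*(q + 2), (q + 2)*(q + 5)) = q + 2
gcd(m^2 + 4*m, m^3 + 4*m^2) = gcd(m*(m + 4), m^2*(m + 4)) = m^2 + 4*m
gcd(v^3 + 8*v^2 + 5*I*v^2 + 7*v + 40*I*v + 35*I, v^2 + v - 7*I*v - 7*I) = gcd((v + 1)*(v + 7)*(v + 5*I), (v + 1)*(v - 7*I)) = v + 1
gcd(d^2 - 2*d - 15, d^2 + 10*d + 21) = d + 3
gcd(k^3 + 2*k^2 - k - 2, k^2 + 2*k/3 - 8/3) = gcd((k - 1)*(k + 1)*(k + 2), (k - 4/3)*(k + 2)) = k + 2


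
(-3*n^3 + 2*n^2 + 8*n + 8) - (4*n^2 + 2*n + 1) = -3*n^3 - 2*n^2 + 6*n + 7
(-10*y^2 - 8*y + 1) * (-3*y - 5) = 30*y^3 + 74*y^2 + 37*y - 5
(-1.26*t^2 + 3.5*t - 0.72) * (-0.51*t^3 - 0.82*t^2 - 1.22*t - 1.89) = 0.6426*t^5 - 0.7518*t^4 - 0.9656*t^3 - 1.2982*t^2 - 5.7366*t + 1.3608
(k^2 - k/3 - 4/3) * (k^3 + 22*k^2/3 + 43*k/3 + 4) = k^5 + 7*k^4 + 95*k^3/9 - 95*k^2/9 - 184*k/9 - 16/3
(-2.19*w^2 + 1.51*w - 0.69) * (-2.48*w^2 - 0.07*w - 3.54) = 5.4312*w^4 - 3.5915*w^3 + 9.3581*w^2 - 5.2971*w + 2.4426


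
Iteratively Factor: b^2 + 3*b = (b + 3)*(b)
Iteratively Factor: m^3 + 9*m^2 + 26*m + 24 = (m + 2)*(m^2 + 7*m + 12) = (m + 2)*(m + 4)*(m + 3)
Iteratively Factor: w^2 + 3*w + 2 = (w + 1)*(w + 2)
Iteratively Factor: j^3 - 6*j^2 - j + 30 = (j - 3)*(j^2 - 3*j - 10) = (j - 5)*(j - 3)*(j + 2)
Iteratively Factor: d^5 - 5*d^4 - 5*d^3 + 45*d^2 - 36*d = (d - 1)*(d^4 - 4*d^3 - 9*d^2 + 36*d) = (d - 3)*(d - 1)*(d^3 - d^2 - 12*d) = (d - 3)*(d - 1)*(d + 3)*(d^2 - 4*d) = d*(d - 3)*(d - 1)*(d + 3)*(d - 4)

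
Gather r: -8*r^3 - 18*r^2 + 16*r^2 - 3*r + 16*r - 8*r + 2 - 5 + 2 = -8*r^3 - 2*r^2 + 5*r - 1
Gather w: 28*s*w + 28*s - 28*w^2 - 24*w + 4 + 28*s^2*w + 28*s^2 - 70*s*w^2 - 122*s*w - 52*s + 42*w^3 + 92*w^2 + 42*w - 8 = 28*s^2 - 24*s + 42*w^3 + w^2*(64 - 70*s) + w*(28*s^2 - 94*s + 18) - 4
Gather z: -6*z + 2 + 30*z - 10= 24*z - 8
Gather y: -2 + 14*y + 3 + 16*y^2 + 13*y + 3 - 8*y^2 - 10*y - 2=8*y^2 + 17*y + 2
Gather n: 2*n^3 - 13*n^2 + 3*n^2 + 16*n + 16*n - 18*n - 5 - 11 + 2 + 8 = 2*n^3 - 10*n^2 + 14*n - 6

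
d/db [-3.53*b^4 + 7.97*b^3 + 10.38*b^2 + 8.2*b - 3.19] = -14.12*b^3 + 23.91*b^2 + 20.76*b + 8.2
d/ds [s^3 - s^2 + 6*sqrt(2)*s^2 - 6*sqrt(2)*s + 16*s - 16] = 3*s^2 - 2*s + 12*sqrt(2)*s - 6*sqrt(2) + 16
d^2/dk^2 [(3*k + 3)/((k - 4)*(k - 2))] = 6*(k^3 + 3*k^2 - 42*k + 76)/(k^6 - 18*k^5 + 132*k^4 - 504*k^3 + 1056*k^2 - 1152*k + 512)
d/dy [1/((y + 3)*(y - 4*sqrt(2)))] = ((-y + 4*sqrt(2))*(y + 3) - (y - 4*sqrt(2))^2)/((y + 3)^2*(y - 4*sqrt(2))^3)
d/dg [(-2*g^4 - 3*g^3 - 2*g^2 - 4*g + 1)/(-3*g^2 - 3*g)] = (4*g^5 + 9*g^4 + 6*g^3 - 2*g^2 + 2*g + 1)/(3*g^2*(g^2 + 2*g + 1))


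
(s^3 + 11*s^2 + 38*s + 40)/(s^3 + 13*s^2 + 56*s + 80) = (s + 2)/(s + 4)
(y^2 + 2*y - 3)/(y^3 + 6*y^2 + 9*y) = (y - 1)/(y*(y + 3))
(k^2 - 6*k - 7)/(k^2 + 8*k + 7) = (k - 7)/(k + 7)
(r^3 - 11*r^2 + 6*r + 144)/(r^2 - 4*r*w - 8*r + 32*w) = (r^2 - 3*r - 18)/(r - 4*w)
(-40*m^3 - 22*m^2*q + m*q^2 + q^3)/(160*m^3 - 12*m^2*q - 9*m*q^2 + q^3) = (2*m + q)/(-8*m + q)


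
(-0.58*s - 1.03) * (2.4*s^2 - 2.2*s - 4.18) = -1.392*s^3 - 1.196*s^2 + 4.6904*s + 4.3054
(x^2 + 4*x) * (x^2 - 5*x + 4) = x^4 - x^3 - 16*x^2 + 16*x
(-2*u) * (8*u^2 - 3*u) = -16*u^3 + 6*u^2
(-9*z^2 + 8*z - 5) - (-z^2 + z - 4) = -8*z^2 + 7*z - 1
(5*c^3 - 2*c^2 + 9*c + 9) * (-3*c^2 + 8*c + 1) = -15*c^5 + 46*c^4 - 38*c^3 + 43*c^2 + 81*c + 9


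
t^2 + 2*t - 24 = (t - 4)*(t + 6)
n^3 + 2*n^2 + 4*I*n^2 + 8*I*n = n*(n + 2)*(n + 4*I)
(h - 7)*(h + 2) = h^2 - 5*h - 14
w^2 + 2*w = w*(w + 2)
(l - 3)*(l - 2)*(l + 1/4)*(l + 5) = l^4 + l^3/4 - 19*l^2 + 101*l/4 + 15/2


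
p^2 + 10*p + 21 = (p + 3)*(p + 7)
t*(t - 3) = t^2 - 3*t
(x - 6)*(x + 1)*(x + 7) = x^3 + 2*x^2 - 41*x - 42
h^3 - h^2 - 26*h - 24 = (h - 6)*(h + 1)*(h + 4)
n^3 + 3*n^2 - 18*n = n*(n - 3)*(n + 6)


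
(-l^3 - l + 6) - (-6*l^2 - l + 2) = -l^3 + 6*l^2 + 4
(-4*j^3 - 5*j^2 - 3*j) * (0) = 0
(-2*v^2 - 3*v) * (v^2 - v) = -2*v^4 - v^3 + 3*v^2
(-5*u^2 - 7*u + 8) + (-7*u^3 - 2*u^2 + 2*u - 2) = -7*u^3 - 7*u^2 - 5*u + 6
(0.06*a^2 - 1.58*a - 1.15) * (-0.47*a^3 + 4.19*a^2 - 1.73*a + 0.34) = -0.0282*a^5 + 0.994*a^4 - 6.1835*a^3 - 2.0647*a^2 + 1.4523*a - 0.391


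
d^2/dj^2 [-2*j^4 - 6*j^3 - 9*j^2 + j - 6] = -24*j^2 - 36*j - 18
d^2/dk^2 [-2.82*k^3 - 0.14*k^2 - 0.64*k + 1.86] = -16.92*k - 0.28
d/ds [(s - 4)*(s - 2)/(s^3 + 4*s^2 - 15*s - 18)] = (-s^4 + 12*s^3 - 15*s^2 - 100*s + 228)/(s^6 + 8*s^5 - 14*s^4 - 156*s^3 + 81*s^2 + 540*s + 324)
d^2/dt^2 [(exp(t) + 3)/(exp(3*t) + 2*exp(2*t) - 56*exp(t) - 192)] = (4*exp(6*t) + 33*exp(5*t) + 294*exp(4*t) + 2320*exp(3*t) + 6480*exp(2*t) + 3264*exp(t) + 4608)*exp(t)/(exp(9*t) + 6*exp(8*t) - 156*exp(7*t) - 1240*exp(6*t) + 6432*exp(5*t) + 81024*exp(4*t) + 64000*exp(3*t) - 1585152*exp(2*t) - 6193152*exp(t) - 7077888)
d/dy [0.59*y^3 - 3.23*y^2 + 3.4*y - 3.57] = 1.77*y^2 - 6.46*y + 3.4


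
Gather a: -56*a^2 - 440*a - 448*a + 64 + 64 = -56*a^2 - 888*a + 128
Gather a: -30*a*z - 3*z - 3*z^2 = -30*a*z - 3*z^2 - 3*z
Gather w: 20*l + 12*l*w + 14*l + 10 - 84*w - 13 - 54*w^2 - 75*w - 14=34*l - 54*w^2 + w*(12*l - 159) - 17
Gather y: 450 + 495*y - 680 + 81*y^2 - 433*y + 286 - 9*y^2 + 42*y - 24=72*y^2 + 104*y + 32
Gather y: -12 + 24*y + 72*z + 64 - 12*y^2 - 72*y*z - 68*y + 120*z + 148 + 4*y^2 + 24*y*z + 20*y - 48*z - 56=-8*y^2 + y*(-48*z - 24) + 144*z + 144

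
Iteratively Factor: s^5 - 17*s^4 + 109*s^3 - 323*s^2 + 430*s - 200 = (s - 1)*(s^4 - 16*s^3 + 93*s^2 - 230*s + 200) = (s - 2)*(s - 1)*(s^3 - 14*s^2 + 65*s - 100) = (s - 5)*(s - 2)*(s - 1)*(s^2 - 9*s + 20) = (s - 5)*(s - 4)*(s - 2)*(s - 1)*(s - 5)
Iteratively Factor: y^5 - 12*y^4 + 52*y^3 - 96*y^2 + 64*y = (y - 4)*(y^4 - 8*y^3 + 20*y^2 - 16*y) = y*(y - 4)*(y^3 - 8*y^2 + 20*y - 16) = y*(y - 4)^2*(y^2 - 4*y + 4) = y*(y - 4)^2*(y - 2)*(y - 2)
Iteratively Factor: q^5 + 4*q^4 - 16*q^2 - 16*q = (q)*(q^4 + 4*q^3 - 16*q - 16) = q*(q + 2)*(q^3 + 2*q^2 - 4*q - 8) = q*(q + 2)^2*(q^2 - 4) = q*(q + 2)^3*(q - 2)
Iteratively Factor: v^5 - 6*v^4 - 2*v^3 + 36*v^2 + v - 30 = (v + 1)*(v^4 - 7*v^3 + 5*v^2 + 31*v - 30) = (v + 1)*(v + 2)*(v^3 - 9*v^2 + 23*v - 15) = (v - 1)*(v + 1)*(v + 2)*(v^2 - 8*v + 15) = (v - 3)*(v - 1)*(v + 1)*(v + 2)*(v - 5)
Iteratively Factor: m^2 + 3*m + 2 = (m + 1)*(m + 2)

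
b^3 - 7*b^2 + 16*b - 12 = (b - 3)*(b - 2)^2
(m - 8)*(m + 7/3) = m^2 - 17*m/3 - 56/3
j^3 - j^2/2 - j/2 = j*(j - 1)*(j + 1/2)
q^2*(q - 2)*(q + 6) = q^4 + 4*q^3 - 12*q^2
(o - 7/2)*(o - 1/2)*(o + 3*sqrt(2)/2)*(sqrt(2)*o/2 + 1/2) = sqrt(2)*o^4/2 - 2*sqrt(2)*o^3 + 2*o^3 - 8*o^2 + 13*sqrt(2)*o^2/8 - 3*sqrt(2)*o + 7*o/2 + 21*sqrt(2)/16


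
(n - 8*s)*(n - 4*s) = n^2 - 12*n*s + 32*s^2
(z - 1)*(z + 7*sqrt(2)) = z^2 - z + 7*sqrt(2)*z - 7*sqrt(2)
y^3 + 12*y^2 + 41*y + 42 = (y + 2)*(y + 3)*(y + 7)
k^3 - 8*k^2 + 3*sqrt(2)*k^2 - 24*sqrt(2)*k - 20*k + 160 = (k - 8)*(k - 2*sqrt(2))*(k + 5*sqrt(2))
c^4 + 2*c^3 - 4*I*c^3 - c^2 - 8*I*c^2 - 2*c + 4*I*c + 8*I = (c - 1)*(c + 1)*(c + 2)*(c - 4*I)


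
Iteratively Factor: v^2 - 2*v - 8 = (v - 4)*(v + 2)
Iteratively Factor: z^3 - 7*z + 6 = (z - 2)*(z^2 + 2*z - 3) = (z - 2)*(z - 1)*(z + 3)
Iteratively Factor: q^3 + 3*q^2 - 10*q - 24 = (q - 3)*(q^2 + 6*q + 8) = (q - 3)*(q + 4)*(q + 2)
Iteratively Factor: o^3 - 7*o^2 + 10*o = (o - 2)*(o^2 - 5*o) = (o - 5)*(o - 2)*(o)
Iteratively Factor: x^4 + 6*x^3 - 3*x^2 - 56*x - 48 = (x + 1)*(x^3 + 5*x^2 - 8*x - 48) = (x - 3)*(x + 1)*(x^2 + 8*x + 16) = (x - 3)*(x + 1)*(x + 4)*(x + 4)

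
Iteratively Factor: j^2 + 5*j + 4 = (j + 4)*(j + 1)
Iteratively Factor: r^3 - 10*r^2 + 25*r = (r)*(r^2 - 10*r + 25) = r*(r - 5)*(r - 5)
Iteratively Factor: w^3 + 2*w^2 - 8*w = (w - 2)*(w^2 + 4*w) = w*(w - 2)*(w + 4)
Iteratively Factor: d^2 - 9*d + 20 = (d - 4)*(d - 5)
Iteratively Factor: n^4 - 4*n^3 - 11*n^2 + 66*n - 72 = (n + 4)*(n^3 - 8*n^2 + 21*n - 18) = (n - 3)*(n + 4)*(n^2 - 5*n + 6) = (n - 3)*(n - 2)*(n + 4)*(n - 3)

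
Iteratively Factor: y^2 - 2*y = (y)*(y - 2)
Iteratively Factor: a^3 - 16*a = (a + 4)*(a^2 - 4*a) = a*(a + 4)*(a - 4)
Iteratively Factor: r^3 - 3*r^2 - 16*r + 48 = (r - 4)*(r^2 + r - 12) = (r - 4)*(r - 3)*(r + 4)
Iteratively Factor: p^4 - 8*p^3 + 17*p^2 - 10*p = (p)*(p^3 - 8*p^2 + 17*p - 10) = p*(p - 1)*(p^2 - 7*p + 10) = p*(p - 5)*(p - 1)*(p - 2)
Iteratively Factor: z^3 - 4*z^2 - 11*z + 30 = (z - 2)*(z^2 - 2*z - 15) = (z - 2)*(z + 3)*(z - 5)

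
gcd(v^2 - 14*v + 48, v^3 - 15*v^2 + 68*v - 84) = v - 6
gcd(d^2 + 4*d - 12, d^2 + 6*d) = d + 6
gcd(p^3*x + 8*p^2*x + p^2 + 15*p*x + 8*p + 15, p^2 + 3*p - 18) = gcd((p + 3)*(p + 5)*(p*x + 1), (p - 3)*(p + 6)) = 1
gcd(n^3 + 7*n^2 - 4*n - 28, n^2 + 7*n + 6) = 1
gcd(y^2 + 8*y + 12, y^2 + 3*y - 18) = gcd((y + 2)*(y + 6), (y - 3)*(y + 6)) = y + 6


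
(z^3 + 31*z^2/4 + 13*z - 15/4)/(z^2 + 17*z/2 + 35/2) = (4*z^2 + 11*z - 3)/(2*(2*z + 7))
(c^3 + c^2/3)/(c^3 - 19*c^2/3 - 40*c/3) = c*(3*c + 1)/(3*c^2 - 19*c - 40)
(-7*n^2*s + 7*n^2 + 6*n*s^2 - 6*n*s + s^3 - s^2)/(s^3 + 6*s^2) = (-7*n^2*s + 7*n^2 + 6*n*s^2 - 6*n*s + s^3 - s^2)/(s^2*(s + 6))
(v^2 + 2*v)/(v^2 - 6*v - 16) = v/(v - 8)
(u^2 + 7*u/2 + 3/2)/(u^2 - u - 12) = (u + 1/2)/(u - 4)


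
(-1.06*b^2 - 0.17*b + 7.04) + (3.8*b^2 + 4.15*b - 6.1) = 2.74*b^2 + 3.98*b + 0.94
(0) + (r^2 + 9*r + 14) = r^2 + 9*r + 14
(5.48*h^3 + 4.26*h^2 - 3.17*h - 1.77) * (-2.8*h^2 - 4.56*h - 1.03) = -15.344*h^5 - 36.9168*h^4 - 16.194*h^3 + 15.0234*h^2 + 11.3363*h + 1.8231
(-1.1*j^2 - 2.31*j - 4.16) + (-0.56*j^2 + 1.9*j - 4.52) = -1.66*j^2 - 0.41*j - 8.68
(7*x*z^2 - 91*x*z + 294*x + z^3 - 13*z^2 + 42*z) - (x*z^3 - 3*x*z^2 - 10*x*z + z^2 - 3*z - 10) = -x*z^3 + 10*x*z^2 - 81*x*z + 294*x + z^3 - 14*z^2 + 45*z + 10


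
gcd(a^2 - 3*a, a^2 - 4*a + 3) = a - 3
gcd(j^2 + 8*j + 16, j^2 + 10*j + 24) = j + 4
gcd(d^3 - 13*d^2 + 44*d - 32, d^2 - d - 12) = d - 4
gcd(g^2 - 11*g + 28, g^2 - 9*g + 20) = g - 4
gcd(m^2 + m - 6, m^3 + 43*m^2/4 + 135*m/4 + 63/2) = m + 3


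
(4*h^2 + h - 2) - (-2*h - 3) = 4*h^2 + 3*h + 1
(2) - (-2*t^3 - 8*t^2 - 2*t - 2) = 2*t^3 + 8*t^2 + 2*t + 4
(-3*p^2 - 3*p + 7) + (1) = -3*p^2 - 3*p + 8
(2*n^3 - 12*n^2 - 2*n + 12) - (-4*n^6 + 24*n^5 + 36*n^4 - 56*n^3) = 4*n^6 - 24*n^5 - 36*n^4 + 58*n^3 - 12*n^2 - 2*n + 12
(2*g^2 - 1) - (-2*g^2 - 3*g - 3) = 4*g^2 + 3*g + 2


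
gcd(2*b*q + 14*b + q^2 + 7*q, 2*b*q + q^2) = 2*b + q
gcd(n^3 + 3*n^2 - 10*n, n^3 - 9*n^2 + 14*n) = n^2 - 2*n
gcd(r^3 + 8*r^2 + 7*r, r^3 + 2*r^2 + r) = r^2 + r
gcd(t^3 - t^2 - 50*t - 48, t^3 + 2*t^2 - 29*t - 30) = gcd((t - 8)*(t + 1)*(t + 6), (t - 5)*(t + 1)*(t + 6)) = t^2 + 7*t + 6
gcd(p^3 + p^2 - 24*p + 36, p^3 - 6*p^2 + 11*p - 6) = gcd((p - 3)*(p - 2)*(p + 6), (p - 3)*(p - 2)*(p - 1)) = p^2 - 5*p + 6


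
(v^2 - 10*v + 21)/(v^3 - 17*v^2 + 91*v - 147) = 1/(v - 7)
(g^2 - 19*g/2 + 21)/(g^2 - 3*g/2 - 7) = (g - 6)/(g + 2)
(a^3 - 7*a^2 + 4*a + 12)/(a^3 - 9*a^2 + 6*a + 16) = (a - 6)/(a - 8)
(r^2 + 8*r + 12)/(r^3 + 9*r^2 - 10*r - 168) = (r + 2)/(r^2 + 3*r - 28)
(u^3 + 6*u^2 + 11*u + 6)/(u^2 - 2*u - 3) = (u^2 + 5*u + 6)/(u - 3)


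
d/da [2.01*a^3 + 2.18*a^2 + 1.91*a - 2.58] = 6.03*a^2 + 4.36*a + 1.91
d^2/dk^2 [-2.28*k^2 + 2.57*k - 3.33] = -4.56000000000000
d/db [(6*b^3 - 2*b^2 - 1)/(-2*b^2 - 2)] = b*(-3*b^3 - 9*b + 1)/(b^4 + 2*b^2 + 1)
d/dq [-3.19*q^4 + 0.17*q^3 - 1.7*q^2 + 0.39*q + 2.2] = -12.76*q^3 + 0.51*q^2 - 3.4*q + 0.39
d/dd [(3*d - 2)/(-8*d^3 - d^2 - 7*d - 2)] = (-24*d^3 - 3*d^2 - 21*d + (3*d - 2)*(24*d^2 + 2*d + 7) - 6)/(8*d^3 + d^2 + 7*d + 2)^2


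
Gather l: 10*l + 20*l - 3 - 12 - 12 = 30*l - 27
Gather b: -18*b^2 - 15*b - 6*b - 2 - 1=-18*b^2 - 21*b - 3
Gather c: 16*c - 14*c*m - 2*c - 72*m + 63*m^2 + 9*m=c*(14 - 14*m) + 63*m^2 - 63*m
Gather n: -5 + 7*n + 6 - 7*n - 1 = 0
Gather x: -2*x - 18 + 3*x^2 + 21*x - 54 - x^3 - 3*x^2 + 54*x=-x^3 + 73*x - 72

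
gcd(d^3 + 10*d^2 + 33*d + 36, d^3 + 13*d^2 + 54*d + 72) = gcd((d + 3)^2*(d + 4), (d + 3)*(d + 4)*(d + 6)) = d^2 + 7*d + 12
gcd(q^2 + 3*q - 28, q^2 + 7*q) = q + 7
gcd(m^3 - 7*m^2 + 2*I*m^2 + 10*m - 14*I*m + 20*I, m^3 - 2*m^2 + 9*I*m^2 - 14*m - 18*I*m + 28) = m^2 + m*(-2 + 2*I) - 4*I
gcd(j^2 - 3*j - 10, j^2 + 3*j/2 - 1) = j + 2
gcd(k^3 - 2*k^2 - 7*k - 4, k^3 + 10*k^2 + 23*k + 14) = k + 1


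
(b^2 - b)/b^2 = (b - 1)/b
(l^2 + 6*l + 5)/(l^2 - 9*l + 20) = (l^2 + 6*l + 5)/(l^2 - 9*l + 20)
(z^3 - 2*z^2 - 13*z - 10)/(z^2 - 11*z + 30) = (z^2 + 3*z + 2)/(z - 6)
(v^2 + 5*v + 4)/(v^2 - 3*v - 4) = (v + 4)/(v - 4)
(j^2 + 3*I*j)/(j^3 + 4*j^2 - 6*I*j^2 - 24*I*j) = (j + 3*I)/(j^2 + j*(4 - 6*I) - 24*I)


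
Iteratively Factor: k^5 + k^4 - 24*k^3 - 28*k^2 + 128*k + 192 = (k - 4)*(k^4 + 5*k^3 - 4*k^2 - 44*k - 48) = (k - 4)*(k + 4)*(k^3 + k^2 - 8*k - 12) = (k - 4)*(k + 2)*(k + 4)*(k^2 - k - 6) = (k - 4)*(k + 2)^2*(k + 4)*(k - 3)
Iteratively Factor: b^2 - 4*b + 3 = (b - 1)*(b - 3)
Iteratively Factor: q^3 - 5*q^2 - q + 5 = (q - 1)*(q^2 - 4*q - 5) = (q - 1)*(q + 1)*(q - 5)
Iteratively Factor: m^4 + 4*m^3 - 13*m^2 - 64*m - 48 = (m + 4)*(m^3 - 13*m - 12) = (m + 3)*(m + 4)*(m^2 - 3*m - 4) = (m + 1)*(m + 3)*(m + 4)*(m - 4)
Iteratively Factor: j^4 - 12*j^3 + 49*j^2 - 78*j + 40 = (j - 1)*(j^3 - 11*j^2 + 38*j - 40) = (j - 5)*(j - 1)*(j^2 - 6*j + 8) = (j - 5)*(j - 2)*(j - 1)*(j - 4)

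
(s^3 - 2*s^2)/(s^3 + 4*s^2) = (s - 2)/(s + 4)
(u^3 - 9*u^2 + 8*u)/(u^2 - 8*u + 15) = u*(u^2 - 9*u + 8)/(u^2 - 8*u + 15)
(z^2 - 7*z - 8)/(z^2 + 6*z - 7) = (z^2 - 7*z - 8)/(z^2 + 6*z - 7)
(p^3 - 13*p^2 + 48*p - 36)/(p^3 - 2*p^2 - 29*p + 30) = (p - 6)/(p + 5)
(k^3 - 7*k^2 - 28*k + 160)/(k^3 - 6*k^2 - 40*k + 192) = (k + 5)/(k + 6)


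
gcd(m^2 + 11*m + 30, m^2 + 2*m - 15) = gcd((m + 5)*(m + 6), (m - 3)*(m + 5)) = m + 5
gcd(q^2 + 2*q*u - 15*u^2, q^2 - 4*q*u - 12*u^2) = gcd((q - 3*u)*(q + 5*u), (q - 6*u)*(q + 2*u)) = 1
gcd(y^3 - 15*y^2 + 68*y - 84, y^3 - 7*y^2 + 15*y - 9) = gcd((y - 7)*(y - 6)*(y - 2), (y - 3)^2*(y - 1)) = 1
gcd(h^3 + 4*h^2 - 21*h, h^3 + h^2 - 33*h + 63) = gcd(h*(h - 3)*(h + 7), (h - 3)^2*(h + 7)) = h^2 + 4*h - 21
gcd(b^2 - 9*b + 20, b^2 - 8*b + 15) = b - 5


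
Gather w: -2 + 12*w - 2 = 12*w - 4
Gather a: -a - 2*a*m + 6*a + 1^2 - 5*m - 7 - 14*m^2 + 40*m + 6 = a*(5 - 2*m) - 14*m^2 + 35*m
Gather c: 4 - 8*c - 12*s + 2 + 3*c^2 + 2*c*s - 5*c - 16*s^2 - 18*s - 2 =3*c^2 + c*(2*s - 13) - 16*s^2 - 30*s + 4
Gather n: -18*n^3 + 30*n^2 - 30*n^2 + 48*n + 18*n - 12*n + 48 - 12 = -18*n^3 + 54*n + 36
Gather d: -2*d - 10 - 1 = -2*d - 11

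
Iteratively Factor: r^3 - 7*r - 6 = (r + 2)*(r^2 - 2*r - 3) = (r + 1)*(r + 2)*(r - 3)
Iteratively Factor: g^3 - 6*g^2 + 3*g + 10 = (g + 1)*(g^2 - 7*g + 10) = (g - 2)*(g + 1)*(g - 5)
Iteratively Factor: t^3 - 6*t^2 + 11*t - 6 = (t - 3)*(t^2 - 3*t + 2) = (t - 3)*(t - 2)*(t - 1)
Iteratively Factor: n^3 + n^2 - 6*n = (n + 3)*(n^2 - 2*n) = n*(n + 3)*(n - 2)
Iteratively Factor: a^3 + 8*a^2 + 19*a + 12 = (a + 1)*(a^2 + 7*a + 12) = (a + 1)*(a + 4)*(a + 3)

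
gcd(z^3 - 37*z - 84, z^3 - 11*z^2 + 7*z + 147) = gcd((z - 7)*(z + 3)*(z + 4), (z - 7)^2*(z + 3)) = z^2 - 4*z - 21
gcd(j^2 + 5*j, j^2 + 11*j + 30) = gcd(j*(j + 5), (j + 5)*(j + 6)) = j + 5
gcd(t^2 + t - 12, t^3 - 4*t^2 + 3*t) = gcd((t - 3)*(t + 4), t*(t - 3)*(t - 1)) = t - 3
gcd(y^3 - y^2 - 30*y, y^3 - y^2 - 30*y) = y^3 - y^2 - 30*y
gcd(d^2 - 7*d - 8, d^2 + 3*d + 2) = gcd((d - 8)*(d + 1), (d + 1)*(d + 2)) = d + 1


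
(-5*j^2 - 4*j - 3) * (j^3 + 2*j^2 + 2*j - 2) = -5*j^5 - 14*j^4 - 21*j^3 - 4*j^2 + 2*j + 6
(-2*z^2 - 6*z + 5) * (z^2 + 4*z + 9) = -2*z^4 - 14*z^3 - 37*z^2 - 34*z + 45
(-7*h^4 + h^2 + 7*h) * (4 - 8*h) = 56*h^5 - 28*h^4 - 8*h^3 - 52*h^2 + 28*h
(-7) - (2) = -9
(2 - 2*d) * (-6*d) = 12*d^2 - 12*d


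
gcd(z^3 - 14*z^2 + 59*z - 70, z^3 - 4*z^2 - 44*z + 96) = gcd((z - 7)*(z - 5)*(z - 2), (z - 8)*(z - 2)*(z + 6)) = z - 2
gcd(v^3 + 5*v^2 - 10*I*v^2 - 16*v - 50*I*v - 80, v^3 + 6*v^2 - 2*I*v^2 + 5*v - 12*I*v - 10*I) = v^2 + v*(5 - 2*I) - 10*I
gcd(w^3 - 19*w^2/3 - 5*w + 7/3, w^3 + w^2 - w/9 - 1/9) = w^2 + 2*w/3 - 1/3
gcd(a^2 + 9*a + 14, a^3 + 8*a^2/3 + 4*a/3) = a + 2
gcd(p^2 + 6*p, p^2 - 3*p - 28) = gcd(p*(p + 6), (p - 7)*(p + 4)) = 1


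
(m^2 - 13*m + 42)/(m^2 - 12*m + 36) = (m - 7)/(m - 6)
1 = 1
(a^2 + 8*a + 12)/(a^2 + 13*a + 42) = (a + 2)/(a + 7)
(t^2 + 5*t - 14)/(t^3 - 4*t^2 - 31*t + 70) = (t + 7)/(t^2 - 2*t - 35)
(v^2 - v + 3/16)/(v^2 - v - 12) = (-v^2 + v - 3/16)/(-v^2 + v + 12)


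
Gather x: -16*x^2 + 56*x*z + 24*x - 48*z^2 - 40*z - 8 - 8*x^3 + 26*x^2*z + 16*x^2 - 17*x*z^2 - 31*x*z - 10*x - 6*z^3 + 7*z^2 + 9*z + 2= -8*x^3 + 26*x^2*z + x*(-17*z^2 + 25*z + 14) - 6*z^3 - 41*z^2 - 31*z - 6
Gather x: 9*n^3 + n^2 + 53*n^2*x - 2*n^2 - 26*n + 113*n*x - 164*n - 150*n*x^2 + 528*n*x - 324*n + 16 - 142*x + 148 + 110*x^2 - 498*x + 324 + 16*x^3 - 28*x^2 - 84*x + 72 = 9*n^3 - n^2 - 514*n + 16*x^3 + x^2*(82 - 150*n) + x*(53*n^2 + 641*n - 724) + 560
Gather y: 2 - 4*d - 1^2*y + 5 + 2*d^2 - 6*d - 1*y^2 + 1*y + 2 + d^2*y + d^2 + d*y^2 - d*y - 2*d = 3*d^2 - 12*d + y^2*(d - 1) + y*(d^2 - d) + 9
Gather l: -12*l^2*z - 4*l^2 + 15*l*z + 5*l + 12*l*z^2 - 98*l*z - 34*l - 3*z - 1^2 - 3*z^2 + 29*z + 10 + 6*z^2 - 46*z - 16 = l^2*(-12*z - 4) + l*(12*z^2 - 83*z - 29) + 3*z^2 - 20*z - 7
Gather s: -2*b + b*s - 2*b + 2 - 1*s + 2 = -4*b + s*(b - 1) + 4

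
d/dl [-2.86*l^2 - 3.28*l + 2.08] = -5.72*l - 3.28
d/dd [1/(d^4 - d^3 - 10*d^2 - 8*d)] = (-4*d^3 + 3*d^2 + 20*d + 8)/(d^2*(-d^3 + d^2 + 10*d + 8)^2)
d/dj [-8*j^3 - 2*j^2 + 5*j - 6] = -24*j^2 - 4*j + 5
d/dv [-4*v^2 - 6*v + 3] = -8*v - 6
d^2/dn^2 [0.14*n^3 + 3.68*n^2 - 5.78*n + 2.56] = 0.84*n + 7.36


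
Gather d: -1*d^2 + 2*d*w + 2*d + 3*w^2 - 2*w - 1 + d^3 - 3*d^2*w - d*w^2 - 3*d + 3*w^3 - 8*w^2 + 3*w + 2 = d^3 + d^2*(-3*w - 1) + d*(-w^2 + 2*w - 1) + 3*w^3 - 5*w^2 + w + 1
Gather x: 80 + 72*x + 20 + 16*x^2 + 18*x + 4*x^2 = 20*x^2 + 90*x + 100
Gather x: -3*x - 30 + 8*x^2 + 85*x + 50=8*x^2 + 82*x + 20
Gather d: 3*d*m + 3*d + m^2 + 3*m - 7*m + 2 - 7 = d*(3*m + 3) + m^2 - 4*m - 5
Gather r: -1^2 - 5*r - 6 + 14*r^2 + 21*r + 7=14*r^2 + 16*r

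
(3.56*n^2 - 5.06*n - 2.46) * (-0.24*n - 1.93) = -0.8544*n^3 - 5.6564*n^2 + 10.3562*n + 4.7478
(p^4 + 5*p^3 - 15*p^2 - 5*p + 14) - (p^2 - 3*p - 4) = p^4 + 5*p^3 - 16*p^2 - 2*p + 18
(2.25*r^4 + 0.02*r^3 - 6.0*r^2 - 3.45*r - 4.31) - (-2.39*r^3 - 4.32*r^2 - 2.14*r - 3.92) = 2.25*r^4 + 2.41*r^3 - 1.68*r^2 - 1.31*r - 0.39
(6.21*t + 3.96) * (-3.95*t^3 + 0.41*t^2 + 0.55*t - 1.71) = -24.5295*t^4 - 13.0959*t^3 + 5.0391*t^2 - 8.4411*t - 6.7716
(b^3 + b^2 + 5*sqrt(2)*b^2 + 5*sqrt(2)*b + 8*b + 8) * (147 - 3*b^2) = -3*b^5 - 15*sqrt(2)*b^4 - 3*b^4 - 15*sqrt(2)*b^3 + 123*b^3 + 123*b^2 + 735*sqrt(2)*b^2 + 735*sqrt(2)*b + 1176*b + 1176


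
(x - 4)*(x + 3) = x^2 - x - 12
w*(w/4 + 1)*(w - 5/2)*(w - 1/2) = w^4/4 + w^3/4 - 43*w^2/16 + 5*w/4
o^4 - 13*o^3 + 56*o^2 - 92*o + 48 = (o - 6)*(o - 4)*(o - 2)*(o - 1)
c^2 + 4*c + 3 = (c + 1)*(c + 3)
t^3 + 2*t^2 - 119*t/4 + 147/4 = (t - 7/2)*(t - 3/2)*(t + 7)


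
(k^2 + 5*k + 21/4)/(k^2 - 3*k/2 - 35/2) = (k + 3/2)/(k - 5)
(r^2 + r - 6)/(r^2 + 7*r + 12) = (r - 2)/(r + 4)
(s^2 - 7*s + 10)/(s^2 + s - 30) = (s - 2)/(s + 6)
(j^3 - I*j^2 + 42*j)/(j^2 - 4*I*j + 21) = j*(j + 6*I)/(j + 3*I)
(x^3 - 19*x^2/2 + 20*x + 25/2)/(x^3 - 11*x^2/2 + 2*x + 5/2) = (x - 5)/(x - 1)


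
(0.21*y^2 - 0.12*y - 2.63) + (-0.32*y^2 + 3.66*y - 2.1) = -0.11*y^2 + 3.54*y - 4.73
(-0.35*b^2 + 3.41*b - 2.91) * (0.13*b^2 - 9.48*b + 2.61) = -0.0455*b^4 + 3.7613*b^3 - 33.6186*b^2 + 36.4869*b - 7.5951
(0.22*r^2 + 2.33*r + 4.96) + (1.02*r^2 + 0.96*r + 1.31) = 1.24*r^2 + 3.29*r + 6.27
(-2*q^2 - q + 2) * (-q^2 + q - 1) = 2*q^4 - q^3 - q^2 + 3*q - 2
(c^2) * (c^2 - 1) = c^4 - c^2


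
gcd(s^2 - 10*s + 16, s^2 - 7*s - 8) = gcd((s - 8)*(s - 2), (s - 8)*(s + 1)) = s - 8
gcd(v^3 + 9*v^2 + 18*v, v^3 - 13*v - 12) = v + 3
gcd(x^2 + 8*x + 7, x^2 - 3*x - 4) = x + 1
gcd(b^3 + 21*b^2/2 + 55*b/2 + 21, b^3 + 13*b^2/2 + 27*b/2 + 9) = b^2 + 7*b/2 + 3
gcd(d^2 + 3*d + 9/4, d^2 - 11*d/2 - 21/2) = d + 3/2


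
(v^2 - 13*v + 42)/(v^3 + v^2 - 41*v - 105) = (v - 6)/(v^2 + 8*v + 15)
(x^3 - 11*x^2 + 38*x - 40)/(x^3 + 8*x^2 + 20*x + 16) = (x^3 - 11*x^2 + 38*x - 40)/(x^3 + 8*x^2 + 20*x + 16)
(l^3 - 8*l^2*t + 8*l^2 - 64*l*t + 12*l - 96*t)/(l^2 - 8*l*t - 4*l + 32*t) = (l^2 + 8*l + 12)/(l - 4)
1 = 1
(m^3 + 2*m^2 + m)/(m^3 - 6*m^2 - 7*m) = (m + 1)/(m - 7)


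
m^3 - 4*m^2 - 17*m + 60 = (m - 5)*(m - 3)*(m + 4)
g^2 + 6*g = g*(g + 6)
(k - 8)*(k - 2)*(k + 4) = k^3 - 6*k^2 - 24*k + 64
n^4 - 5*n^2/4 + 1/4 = (n - 1)*(n - 1/2)*(n + 1/2)*(n + 1)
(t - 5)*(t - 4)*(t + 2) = t^3 - 7*t^2 + 2*t + 40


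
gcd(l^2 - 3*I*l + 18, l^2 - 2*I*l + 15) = l + 3*I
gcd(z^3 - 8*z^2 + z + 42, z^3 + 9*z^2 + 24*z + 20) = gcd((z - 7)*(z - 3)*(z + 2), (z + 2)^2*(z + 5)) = z + 2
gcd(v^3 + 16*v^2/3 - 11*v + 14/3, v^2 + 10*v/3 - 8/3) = v - 2/3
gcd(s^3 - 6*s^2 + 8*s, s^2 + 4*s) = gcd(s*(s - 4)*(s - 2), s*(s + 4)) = s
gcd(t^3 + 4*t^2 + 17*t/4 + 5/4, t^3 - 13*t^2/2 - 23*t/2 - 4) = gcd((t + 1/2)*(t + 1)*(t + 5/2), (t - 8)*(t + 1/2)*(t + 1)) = t^2 + 3*t/2 + 1/2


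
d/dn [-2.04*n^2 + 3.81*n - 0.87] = 3.81 - 4.08*n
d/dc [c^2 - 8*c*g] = 2*c - 8*g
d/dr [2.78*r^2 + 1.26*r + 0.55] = 5.56*r + 1.26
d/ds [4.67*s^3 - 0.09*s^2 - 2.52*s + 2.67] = 14.01*s^2 - 0.18*s - 2.52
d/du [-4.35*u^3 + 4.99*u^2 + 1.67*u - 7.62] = -13.05*u^2 + 9.98*u + 1.67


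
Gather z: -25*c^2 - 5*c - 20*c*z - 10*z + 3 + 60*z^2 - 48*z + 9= -25*c^2 - 5*c + 60*z^2 + z*(-20*c - 58) + 12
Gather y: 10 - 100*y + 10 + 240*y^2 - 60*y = 240*y^2 - 160*y + 20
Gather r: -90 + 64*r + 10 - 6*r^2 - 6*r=-6*r^2 + 58*r - 80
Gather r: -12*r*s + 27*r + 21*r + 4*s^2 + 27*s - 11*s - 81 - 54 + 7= r*(48 - 12*s) + 4*s^2 + 16*s - 128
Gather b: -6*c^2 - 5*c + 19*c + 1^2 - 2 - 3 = -6*c^2 + 14*c - 4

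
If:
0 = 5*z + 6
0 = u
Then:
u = 0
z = -6/5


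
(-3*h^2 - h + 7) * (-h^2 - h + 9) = 3*h^4 + 4*h^3 - 33*h^2 - 16*h + 63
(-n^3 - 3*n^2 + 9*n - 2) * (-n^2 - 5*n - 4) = n^5 + 8*n^4 + 10*n^3 - 31*n^2 - 26*n + 8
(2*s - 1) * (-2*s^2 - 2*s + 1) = -4*s^3 - 2*s^2 + 4*s - 1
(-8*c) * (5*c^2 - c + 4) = -40*c^3 + 8*c^2 - 32*c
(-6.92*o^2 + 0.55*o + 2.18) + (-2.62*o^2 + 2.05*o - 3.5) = -9.54*o^2 + 2.6*o - 1.32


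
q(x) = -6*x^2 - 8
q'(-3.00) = 36.00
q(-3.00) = -62.00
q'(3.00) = -36.00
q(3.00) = -62.00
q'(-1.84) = 22.08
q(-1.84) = -28.31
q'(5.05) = -60.60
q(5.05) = -161.02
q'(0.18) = -2.16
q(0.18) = -8.19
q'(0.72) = -8.64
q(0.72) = -11.11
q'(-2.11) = 25.32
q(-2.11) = -34.71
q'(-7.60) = 91.20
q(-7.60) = -354.56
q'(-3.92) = 47.04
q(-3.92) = -100.20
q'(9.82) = -117.84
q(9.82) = -586.59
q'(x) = -12*x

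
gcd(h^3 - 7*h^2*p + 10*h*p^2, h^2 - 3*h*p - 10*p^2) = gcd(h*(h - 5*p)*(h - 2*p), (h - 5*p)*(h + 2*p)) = -h + 5*p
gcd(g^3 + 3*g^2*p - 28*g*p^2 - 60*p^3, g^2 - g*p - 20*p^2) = -g + 5*p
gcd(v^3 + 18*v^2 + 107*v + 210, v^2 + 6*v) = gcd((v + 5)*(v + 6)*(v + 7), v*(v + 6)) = v + 6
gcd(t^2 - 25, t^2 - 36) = 1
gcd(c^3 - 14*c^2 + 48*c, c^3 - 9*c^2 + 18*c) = c^2 - 6*c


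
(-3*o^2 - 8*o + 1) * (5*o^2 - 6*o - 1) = -15*o^4 - 22*o^3 + 56*o^2 + 2*o - 1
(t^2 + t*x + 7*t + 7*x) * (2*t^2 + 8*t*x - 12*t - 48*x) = 2*t^4 + 10*t^3*x + 2*t^3 + 8*t^2*x^2 + 10*t^2*x - 84*t^2 + 8*t*x^2 - 420*t*x - 336*x^2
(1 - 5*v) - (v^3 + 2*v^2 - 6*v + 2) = -v^3 - 2*v^2 + v - 1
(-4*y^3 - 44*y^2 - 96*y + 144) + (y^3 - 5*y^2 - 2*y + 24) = -3*y^3 - 49*y^2 - 98*y + 168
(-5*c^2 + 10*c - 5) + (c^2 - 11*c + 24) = -4*c^2 - c + 19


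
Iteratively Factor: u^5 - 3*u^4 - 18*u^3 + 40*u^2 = (u - 2)*(u^4 - u^3 - 20*u^2) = (u - 2)*(u + 4)*(u^3 - 5*u^2) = u*(u - 2)*(u + 4)*(u^2 - 5*u) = u*(u - 5)*(u - 2)*(u + 4)*(u)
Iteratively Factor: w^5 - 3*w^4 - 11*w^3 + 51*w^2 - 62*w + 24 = (w + 4)*(w^4 - 7*w^3 + 17*w^2 - 17*w + 6) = (w - 2)*(w + 4)*(w^3 - 5*w^2 + 7*w - 3) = (w - 3)*(w - 2)*(w + 4)*(w^2 - 2*w + 1) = (w - 3)*(w - 2)*(w - 1)*(w + 4)*(w - 1)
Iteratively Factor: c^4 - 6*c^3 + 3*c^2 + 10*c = (c + 1)*(c^3 - 7*c^2 + 10*c) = c*(c + 1)*(c^2 - 7*c + 10) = c*(c - 2)*(c + 1)*(c - 5)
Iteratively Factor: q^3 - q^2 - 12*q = (q - 4)*(q^2 + 3*q) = (q - 4)*(q + 3)*(q)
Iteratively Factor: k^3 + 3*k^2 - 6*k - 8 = (k - 2)*(k^2 + 5*k + 4) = (k - 2)*(k + 1)*(k + 4)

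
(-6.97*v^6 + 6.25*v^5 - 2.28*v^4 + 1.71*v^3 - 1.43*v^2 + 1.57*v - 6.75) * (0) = 0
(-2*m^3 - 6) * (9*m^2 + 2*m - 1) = -18*m^5 - 4*m^4 + 2*m^3 - 54*m^2 - 12*m + 6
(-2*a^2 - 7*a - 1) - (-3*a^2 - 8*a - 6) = a^2 + a + 5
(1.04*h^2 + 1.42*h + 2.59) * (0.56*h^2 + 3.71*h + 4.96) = 0.5824*h^4 + 4.6536*h^3 + 11.877*h^2 + 16.6521*h + 12.8464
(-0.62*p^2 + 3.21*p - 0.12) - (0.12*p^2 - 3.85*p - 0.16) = -0.74*p^2 + 7.06*p + 0.04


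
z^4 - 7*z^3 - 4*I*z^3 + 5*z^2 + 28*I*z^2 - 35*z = z*(z - 7)*(z - 5*I)*(z + I)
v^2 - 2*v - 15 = (v - 5)*(v + 3)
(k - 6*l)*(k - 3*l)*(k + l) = k^3 - 8*k^2*l + 9*k*l^2 + 18*l^3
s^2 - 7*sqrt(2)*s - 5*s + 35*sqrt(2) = (s - 5)*(s - 7*sqrt(2))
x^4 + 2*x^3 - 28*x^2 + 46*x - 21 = (x - 3)*(x - 1)^2*(x + 7)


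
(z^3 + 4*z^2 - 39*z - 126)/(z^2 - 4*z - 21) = (z^2 + z - 42)/(z - 7)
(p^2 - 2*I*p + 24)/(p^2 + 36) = (p + 4*I)/(p + 6*I)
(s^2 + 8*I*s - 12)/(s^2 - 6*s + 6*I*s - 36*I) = (s + 2*I)/(s - 6)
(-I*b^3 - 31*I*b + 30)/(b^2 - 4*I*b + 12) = (-I*b^2 + 6*b + 5*I)/(b + 2*I)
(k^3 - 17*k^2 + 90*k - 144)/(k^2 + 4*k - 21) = (k^2 - 14*k + 48)/(k + 7)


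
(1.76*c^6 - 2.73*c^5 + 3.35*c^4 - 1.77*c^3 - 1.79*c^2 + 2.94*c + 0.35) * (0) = 0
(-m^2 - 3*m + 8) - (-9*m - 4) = -m^2 + 6*m + 12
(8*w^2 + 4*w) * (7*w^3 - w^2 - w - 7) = 56*w^5 + 20*w^4 - 12*w^3 - 60*w^2 - 28*w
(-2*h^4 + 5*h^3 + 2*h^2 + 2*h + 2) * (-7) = 14*h^4 - 35*h^3 - 14*h^2 - 14*h - 14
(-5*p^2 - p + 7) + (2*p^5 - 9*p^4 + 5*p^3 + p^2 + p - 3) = 2*p^5 - 9*p^4 + 5*p^3 - 4*p^2 + 4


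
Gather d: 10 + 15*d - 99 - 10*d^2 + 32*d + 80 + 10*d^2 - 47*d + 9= 0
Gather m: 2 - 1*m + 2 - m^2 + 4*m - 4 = -m^2 + 3*m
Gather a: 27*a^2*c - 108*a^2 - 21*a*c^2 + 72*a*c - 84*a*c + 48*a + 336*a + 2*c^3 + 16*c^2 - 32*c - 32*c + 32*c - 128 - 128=a^2*(27*c - 108) + a*(-21*c^2 - 12*c + 384) + 2*c^3 + 16*c^2 - 32*c - 256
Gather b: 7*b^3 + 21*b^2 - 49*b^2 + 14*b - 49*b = 7*b^3 - 28*b^2 - 35*b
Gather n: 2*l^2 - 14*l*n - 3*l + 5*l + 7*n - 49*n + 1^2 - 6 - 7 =2*l^2 + 2*l + n*(-14*l - 42) - 12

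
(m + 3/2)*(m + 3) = m^2 + 9*m/2 + 9/2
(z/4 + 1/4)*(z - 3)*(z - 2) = z^3/4 - z^2 + z/4 + 3/2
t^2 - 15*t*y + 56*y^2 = (t - 8*y)*(t - 7*y)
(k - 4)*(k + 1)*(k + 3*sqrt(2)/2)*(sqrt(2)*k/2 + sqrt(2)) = sqrt(2)*k^4/2 - sqrt(2)*k^3/2 + 3*k^3/2 - 5*sqrt(2)*k^2 - 3*k^2/2 - 15*k - 4*sqrt(2)*k - 12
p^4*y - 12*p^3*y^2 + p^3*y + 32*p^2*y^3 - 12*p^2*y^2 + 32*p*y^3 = p*(p - 8*y)*(p - 4*y)*(p*y + y)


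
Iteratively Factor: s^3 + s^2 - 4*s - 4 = (s + 2)*(s^2 - s - 2) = (s + 1)*(s + 2)*(s - 2)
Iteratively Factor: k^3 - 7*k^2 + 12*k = (k - 3)*(k^2 - 4*k) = k*(k - 3)*(k - 4)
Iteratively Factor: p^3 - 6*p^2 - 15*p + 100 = (p - 5)*(p^2 - p - 20) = (p - 5)^2*(p + 4)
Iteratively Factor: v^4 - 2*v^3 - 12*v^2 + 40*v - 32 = (v - 2)*(v^3 - 12*v + 16) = (v - 2)^2*(v^2 + 2*v - 8) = (v - 2)^2*(v + 4)*(v - 2)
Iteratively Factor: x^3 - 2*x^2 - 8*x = (x - 4)*(x^2 + 2*x) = x*(x - 4)*(x + 2)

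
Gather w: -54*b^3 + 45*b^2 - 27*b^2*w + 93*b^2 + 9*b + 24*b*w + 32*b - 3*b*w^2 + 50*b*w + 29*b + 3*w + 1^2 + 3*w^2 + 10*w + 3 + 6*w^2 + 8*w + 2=-54*b^3 + 138*b^2 + 70*b + w^2*(9 - 3*b) + w*(-27*b^2 + 74*b + 21) + 6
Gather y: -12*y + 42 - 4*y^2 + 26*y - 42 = -4*y^2 + 14*y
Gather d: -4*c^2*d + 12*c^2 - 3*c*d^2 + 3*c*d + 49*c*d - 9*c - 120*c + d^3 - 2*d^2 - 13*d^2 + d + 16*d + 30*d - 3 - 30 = 12*c^2 - 129*c + d^3 + d^2*(-3*c - 15) + d*(-4*c^2 + 52*c + 47) - 33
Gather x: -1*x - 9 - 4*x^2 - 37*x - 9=-4*x^2 - 38*x - 18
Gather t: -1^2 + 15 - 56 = -42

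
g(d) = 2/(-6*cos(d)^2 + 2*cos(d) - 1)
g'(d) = 2*(-12*sin(d)*cos(d) + 2*sin(d))/(-6*cos(d)^2 + 2*cos(d) - 1)^2 = 4*(1 - 6*cos(d))*sin(d)/(6*cos(d)^2 - 2*cos(d) + 1)^2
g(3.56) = -0.26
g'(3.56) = -0.17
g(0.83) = -0.84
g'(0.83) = -1.58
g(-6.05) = -0.42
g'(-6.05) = -0.20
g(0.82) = -0.82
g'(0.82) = -1.53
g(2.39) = -0.35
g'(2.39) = 0.46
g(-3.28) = -0.23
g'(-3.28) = 0.05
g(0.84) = -0.86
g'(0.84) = -1.64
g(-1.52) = -2.19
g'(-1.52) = -3.33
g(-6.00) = -0.43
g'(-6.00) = -0.25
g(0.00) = -0.40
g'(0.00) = 0.00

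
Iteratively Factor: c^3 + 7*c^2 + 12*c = (c + 3)*(c^2 + 4*c) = c*(c + 3)*(c + 4)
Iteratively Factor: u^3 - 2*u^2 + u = (u)*(u^2 - 2*u + 1) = u*(u - 1)*(u - 1)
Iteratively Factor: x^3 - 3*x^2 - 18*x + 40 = (x - 5)*(x^2 + 2*x - 8) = (x - 5)*(x - 2)*(x + 4)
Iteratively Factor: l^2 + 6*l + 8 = (l + 4)*(l + 2)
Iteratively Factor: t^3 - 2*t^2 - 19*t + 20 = (t - 5)*(t^2 + 3*t - 4) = (t - 5)*(t + 4)*(t - 1)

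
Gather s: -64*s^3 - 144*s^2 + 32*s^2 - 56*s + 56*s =-64*s^3 - 112*s^2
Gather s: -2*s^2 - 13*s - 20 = -2*s^2 - 13*s - 20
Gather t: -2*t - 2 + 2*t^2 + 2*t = 2*t^2 - 2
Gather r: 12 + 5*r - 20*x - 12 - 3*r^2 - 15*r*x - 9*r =-3*r^2 + r*(-15*x - 4) - 20*x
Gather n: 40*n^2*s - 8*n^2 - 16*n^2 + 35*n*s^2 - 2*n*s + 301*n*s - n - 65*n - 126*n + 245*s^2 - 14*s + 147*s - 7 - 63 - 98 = n^2*(40*s - 24) + n*(35*s^2 + 299*s - 192) + 245*s^2 + 133*s - 168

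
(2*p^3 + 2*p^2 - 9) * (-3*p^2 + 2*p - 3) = -6*p^5 - 2*p^4 - 2*p^3 + 21*p^2 - 18*p + 27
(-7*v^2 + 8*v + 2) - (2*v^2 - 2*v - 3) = -9*v^2 + 10*v + 5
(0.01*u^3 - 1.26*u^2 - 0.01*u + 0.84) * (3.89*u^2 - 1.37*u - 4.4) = 0.0389*u^5 - 4.9151*u^4 + 1.6433*u^3 + 8.8253*u^2 - 1.1068*u - 3.696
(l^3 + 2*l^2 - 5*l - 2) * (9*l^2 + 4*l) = 9*l^5 + 22*l^4 - 37*l^3 - 38*l^2 - 8*l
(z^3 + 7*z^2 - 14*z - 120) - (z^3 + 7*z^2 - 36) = -14*z - 84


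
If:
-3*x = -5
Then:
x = 5/3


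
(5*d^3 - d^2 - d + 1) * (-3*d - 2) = -15*d^4 - 7*d^3 + 5*d^2 - d - 2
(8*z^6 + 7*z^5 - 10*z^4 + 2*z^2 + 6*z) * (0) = 0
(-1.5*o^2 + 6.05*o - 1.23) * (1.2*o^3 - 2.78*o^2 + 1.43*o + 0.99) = -1.8*o^5 + 11.43*o^4 - 20.44*o^3 + 10.5859*o^2 + 4.2306*o - 1.2177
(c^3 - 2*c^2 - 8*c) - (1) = c^3 - 2*c^2 - 8*c - 1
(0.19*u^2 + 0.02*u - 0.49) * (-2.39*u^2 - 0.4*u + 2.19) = -0.4541*u^4 - 0.1238*u^3 + 1.5792*u^2 + 0.2398*u - 1.0731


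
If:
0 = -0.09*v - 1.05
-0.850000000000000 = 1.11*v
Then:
No Solution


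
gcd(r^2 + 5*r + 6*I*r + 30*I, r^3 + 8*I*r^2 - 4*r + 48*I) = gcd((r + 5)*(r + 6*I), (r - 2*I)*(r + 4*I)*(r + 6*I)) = r + 6*I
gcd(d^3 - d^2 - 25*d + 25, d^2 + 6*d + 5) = d + 5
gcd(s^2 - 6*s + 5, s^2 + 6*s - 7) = s - 1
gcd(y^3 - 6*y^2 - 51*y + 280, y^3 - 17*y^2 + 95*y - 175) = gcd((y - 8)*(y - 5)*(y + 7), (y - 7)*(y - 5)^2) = y - 5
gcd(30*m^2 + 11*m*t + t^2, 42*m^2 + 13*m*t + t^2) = 6*m + t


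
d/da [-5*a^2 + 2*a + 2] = 2 - 10*a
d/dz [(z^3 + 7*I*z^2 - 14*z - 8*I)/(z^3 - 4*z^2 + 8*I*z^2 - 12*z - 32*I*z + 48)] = (z^2*(-4 + I) + z*(8 - 48*I) + 104 + 24*I)/(z^4 + z^3*(-8 + 12*I) + z^2*(-20 - 96*I) + z*(288 + 192*I) - 576)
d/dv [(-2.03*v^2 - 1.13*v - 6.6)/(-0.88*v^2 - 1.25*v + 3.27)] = (1.5431*v^2 - 24.8922*v - 11.9451)/(0.7744*v^4 + 2.2*v^3 - 4.1927*v^2 - 8.175*v + 10.6929)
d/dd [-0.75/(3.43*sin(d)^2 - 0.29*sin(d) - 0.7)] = (5.145*sin(d) - 0.2175)*cos(d)/(-3.43*sin(d)^2 + 0.29*sin(d) + 0.7)^2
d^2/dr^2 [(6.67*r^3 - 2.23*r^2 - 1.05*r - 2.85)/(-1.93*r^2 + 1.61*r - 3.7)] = (-2.8421709430404e-14*r^5 + 82.363174*r^3 + 206.54835*r^2 - 645.99693*r + 47.63837)/(7.189057*r^6 - 17.991267*r^5 + 56.354649*r^4 - 73.155341*r^3 + 108.03741*r^2 - 66.1227*r + 50.653)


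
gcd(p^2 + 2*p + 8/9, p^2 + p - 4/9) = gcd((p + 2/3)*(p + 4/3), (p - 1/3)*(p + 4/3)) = p + 4/3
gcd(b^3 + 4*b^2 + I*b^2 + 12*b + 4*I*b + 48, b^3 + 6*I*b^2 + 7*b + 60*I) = b^2 + I*b + 12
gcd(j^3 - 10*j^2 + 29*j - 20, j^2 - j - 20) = j - 5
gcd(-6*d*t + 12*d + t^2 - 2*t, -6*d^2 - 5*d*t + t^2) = -6*d + t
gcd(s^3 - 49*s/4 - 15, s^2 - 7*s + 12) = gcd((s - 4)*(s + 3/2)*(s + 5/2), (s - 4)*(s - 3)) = s - 4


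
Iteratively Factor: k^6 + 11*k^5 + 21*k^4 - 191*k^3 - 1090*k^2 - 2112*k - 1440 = (k + 3)*(k^5 + 8*k^4 - 3*k^3 - 182*k^2 - 544*k - 480) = (k - 5)*(k + 3)*(k^4 + 13*k^3 + 62*k^2 + 128*k + 96) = (k - 5)*(k + 2)*(k + 3)*(k^3 + 11*k^2 + 40*k + 48) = (k - 5)*(k + 2)*(k + 3)*(k + 4)*(k^2 + 7*k + 12) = (k - 5)*(k + 2)*(k + 3)*(k + 4)^2*(k + 3)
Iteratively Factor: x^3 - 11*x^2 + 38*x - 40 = (x - 2)*(x^2 - 9*x + 20) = (x - 5)*(x - 2)*(x - 4)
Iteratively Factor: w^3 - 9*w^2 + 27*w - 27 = (w - 3)*(w^2 - 6*w + 9) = (w - 3)^2*(w - 3)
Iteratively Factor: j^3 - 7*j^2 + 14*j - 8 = (j - 2)*(j^2 - 5*j + 4) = (j - 4)*(j - 2)*(j - 1)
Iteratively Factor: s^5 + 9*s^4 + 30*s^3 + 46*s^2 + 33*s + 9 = (s + 1)*(s^4 + 8*s^3 + 22*s^2 + 24*s + 9) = (s + 1)*(s + 3)*(s^3 + 5*s^2 + 7*s + 3) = (s + 1)*(s + 3)^2*(s^2 + 2*s + 1) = (s + 1)^2*(s + 3)^2*(s + 1)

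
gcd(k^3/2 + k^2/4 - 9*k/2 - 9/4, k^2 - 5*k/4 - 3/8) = 1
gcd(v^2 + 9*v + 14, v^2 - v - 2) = 1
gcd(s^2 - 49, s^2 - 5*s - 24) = 1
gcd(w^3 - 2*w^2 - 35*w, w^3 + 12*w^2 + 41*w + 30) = w + 5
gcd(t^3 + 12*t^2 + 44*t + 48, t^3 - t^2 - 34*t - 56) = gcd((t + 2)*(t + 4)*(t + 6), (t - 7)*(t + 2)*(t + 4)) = t^2 + 6*t + 8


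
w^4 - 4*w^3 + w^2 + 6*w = w*(w - 3)*(w - 2)*(w + 1)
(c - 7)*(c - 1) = c^2 - 8*c + 7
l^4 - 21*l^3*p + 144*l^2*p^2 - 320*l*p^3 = l*(l - 8*p)^2*(l - 5*p)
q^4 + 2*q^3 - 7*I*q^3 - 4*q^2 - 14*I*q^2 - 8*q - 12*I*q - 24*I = (q + 2)*(q - 6*I)*(q - 2*I)*(q + I)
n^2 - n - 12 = (n - 4)*(n + 3)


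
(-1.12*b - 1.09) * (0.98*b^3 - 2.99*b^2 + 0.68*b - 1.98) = -1.0976*b^4 + 2.2806*b^3 + 2.4975*b^2 + 1.4764*b + 2.1582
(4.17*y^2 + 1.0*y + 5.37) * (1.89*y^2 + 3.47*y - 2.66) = 7.8813*y^4 + 16.3599*y^3 + 2.5271*y^2 + 15.9739*y - 14.2842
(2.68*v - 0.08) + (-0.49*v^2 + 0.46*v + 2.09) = -0.49*v^2 + 3.14*v + 2.01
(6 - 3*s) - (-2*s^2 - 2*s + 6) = 2*s^2 - s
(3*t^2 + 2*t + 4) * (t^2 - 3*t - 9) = 3*t^4 - 7*t^3 - 29*t^2 - 30*t - 36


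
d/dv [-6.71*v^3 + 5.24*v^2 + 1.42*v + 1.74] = -20.13*v^2 + 10.48*v + 1.42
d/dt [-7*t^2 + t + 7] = 1 - 14*t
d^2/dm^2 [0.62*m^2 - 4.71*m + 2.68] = 1.24000000000000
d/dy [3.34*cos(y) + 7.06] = -3.34*sin(y)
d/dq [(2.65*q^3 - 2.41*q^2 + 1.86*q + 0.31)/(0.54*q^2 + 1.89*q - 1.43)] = (1.431*q^4 + 10.017*q^3 - 16.9278*q^2 + 6.5578*q - 3.2457)/(0.2916*q^4 + 2.0412*q^3 + 2.0277*q^2 - 5.4054*q + 2.0449)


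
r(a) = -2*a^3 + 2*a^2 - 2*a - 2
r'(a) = -6*a^2 + 4*a - 2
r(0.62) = -2.95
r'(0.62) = -1.83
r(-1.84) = 20.91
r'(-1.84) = -29.67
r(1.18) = -4.86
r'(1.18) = -5.63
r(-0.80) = 1.90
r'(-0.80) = -9.04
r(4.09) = -113.56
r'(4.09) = -86.01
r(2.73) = -33.25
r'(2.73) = -35.80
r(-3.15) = 86.66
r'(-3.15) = -74.14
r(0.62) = -2.95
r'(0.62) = -1.83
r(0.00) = -2.00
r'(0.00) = -2.00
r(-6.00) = 514.00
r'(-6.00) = -242.00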